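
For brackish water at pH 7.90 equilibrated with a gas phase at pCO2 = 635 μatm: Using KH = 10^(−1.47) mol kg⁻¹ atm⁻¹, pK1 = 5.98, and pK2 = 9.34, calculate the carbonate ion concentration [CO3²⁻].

[CO2*] = KH · pCO2 = 10^(−1.47) × 635×10^-6 = 2.152×10^-5 mol/kg
α₀ = 1/(1 + K1/[H⁺] + K1K2/[H⁺]²) = 1/(1 + 10^+1.92 + 10^+0.48) = 0.01147
DIC = [CO2*]/α₀ = 2.152×10^-5 / 0.01147 = 1.876 mmol/kg
[CO3²⁻] = α₂·DIC; α₂ = 0.03463, so [CO3²⁻] = 0.03463 × 1.876 = 0.0650 mmol/kg

[CO3²⁻] = 0.0650 mmol/kg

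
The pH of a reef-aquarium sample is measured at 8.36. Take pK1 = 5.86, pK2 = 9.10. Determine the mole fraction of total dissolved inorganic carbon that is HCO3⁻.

α₁ = 0.844

α₁ = 1 / (1 + [H⁺]/K1 + K2/[H⁺]) = 1 / (1 + 10^-2.50 + 10^-0.74)
   = 1 / (1 + 0.0031623 + 0.18197) = 1/1.1851 = 0.8438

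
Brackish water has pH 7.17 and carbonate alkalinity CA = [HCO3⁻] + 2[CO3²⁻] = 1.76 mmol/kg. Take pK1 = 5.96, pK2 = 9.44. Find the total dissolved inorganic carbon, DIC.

DIC = 1.86 mmol/kg

CA = [HCO3⁻] + 2[CO3²⁻] = (α₁ + 2α₂)·DIC
At pH 7.17: [H⁺]/K1 = 10^-1.21 = 0.061660, K2/[H⁺] = 10^-2.27 = 0.0053703
α₁ = 1/(1 + 0.061660 + 0.0053703) = 1/1.0670 = 0.9372; α₂ = α₁·K2/[H⁺] = 0.005033
α₁ + 2α₂ = 0.9472
DIC = CA / (α₁ + 2α₂) = 1.76 / 0.9472 = 1.86 mmol/kg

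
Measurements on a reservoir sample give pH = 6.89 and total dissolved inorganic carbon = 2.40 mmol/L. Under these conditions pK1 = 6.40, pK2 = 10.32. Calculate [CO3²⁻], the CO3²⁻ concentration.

α₂ = 1 / (1 + [H⁺]/K2 + [H⁺]²/(K1K2)) = 1 / (1 + 10^+3.43 + 10^+2.94)
   = 1 / (1 + 2691.5 + 870.96) = 1/3563.5 = 0.0002806
[CO3²⁻] = α₂ × DIC = 0.0002806 × 2.40 = 0.000673 mmol/L = 0.673 μmol/L

[CO3²⁻] = 0.673 μmol/L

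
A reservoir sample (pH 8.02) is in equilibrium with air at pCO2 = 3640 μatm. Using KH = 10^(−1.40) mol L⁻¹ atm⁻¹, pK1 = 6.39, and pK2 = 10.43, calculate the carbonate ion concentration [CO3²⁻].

[CO3²⁻] = 0.0240 mmol/L

[CO2*] = KH · pCO2 = 10^(−1.40) × 3640×10^-6 = 1.449×10^-4 mol/L
α₀ = 1/(1 + K1/[H⁺] + K1K2/[H⁺]²) = 1/(1 + 10^+1.63 + 10^-0.78) = 0.02282
DIC = [CO2*]/α₀ = 1.449×10^-4 / 0.02282 = 6.351 mmol/L
[CO3²⁻] = α₂·DIC; α₂ = 0.003787, so [CO3²⁻] = 0.003787 × 6.351 = 0.0240 mmol/L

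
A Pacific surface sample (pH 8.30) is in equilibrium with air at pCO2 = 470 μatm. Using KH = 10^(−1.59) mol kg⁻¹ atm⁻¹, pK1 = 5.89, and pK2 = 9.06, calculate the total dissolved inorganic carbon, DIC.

DIC = 3.66 mmol/kg

[CO2*] = KH · pCO2 = 10^(−1.59) × 470×10^-6 = 1.208×10^-5 mol/kg
α₀ = 1/(1 + K1/[H⁺] + K1K2/[H⁺]²) = 1/(1 + 10^+2.41 + 10^+1.65) = 0.003304
DIC = [CO2*]/α₀ = 1.208×10^-5 / 0.003304 = 3.66 mmol/kg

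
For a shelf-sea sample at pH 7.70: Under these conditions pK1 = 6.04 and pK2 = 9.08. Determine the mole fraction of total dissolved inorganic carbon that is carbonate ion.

α₂ = 0.0392

α₂ = 1 / (1 + [H⁺]/K2 + [H⁺]²/(K1K2)) = 1 / (1 + 10^+1.38 + 10^-0.28)
   = 1 / (1 + 23.988 + 0.52481) = 1/25.513 = 0.03920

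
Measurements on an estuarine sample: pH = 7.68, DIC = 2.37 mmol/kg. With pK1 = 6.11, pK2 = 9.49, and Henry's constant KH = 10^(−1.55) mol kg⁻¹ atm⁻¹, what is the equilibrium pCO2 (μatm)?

α₀ = 1 / (1 + K1/[H⁺] + K1K2/[H⁺]²) = 1 / (1 + 10^+1.57 + 10^-0.24)
   = 1 / (1 + 37.154 + 0.57544) = 1/38.729 = 0.02582
[CO2*] = α₀ × DIC = 0.02582 × 2.37 = 0.06119 mmol/kg
pCO2 = [CO2*]/KH = 6.119×10^-5 / 2.818×10^-2 = 2170 μatm

pCO2 = 2170 μatm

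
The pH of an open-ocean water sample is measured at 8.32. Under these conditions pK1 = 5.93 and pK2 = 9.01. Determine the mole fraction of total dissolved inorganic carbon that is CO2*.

α₀ = 0.00337

α₀ = 1 / (1 + K1/[H⁺] + K1K2/[H⁺]²) = 1 / (1 + 10^+2.39 + 10^+1.70)
   = 1 / (1 + 245.47 + 50.119) = 1/296.59 = 0.003372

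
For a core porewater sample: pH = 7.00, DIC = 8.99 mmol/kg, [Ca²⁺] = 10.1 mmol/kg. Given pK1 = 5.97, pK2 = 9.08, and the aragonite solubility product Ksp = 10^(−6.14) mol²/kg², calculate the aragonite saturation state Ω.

α₂ = 1 / (1 + [H⁺]/K2 + [H⁺]²/(K1K2)) = 1 / (1 + 10^+2.08 + 10^+1.05)
   = 1 / (1 + 120.23 + 11.220) = 1/132.45 = 0.007550
[CO3²⁻] = α₂ × DIC = 0.007550 × 8.99 = 0.06788 mmol/kg
Ksp = 10^(−6.14) = 7.244×10^-7
Ω = [Ca²⁺][CO3²⁻]/Ksp = (10.1×10^-3)(6.788×10^-5) / 7.244×10^-7 = 0.946

Ω = 0.946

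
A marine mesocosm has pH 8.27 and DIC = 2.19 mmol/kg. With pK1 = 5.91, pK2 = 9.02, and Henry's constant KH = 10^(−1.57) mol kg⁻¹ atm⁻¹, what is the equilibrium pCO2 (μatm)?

α₀ = 1 / (1 + K1/[H⁺] + K1K2/[H⁺]²) = 1 / (1 + 10^+2.36 + 10^+1.61)
   = 1 / (1 + 229.09 + 40.738) = 1/270.82 = 0.003692
[CO2*] = α₀ × DIC = 0.003692 × 2.19 = 0.008086 mmol/kg = 8.086 μmol/kg
pCO2 = [CO2*]/KH = 8.086×10^-6 / 2.692×10^-2 = 300 μatm

pCO2 = 300 μatm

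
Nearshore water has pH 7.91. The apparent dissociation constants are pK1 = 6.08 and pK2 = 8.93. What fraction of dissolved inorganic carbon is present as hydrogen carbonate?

α₁ = 1 / (1 + [H⁺]/K1 + K2/[H⁺]) = 1 / (1 + 10^-1.83 + 10^-1.02)
   = 1 / (1 + 0.014791 + 0.095499) = 1/1.1103 = 0.9007

α₁ = 0.901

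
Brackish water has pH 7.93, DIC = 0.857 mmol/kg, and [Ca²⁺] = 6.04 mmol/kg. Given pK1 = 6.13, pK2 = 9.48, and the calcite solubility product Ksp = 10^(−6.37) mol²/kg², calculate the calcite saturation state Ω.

Ω = 0.328

α₂ = 1 / (1 + [H⁺]/K2 + [H⁺]²/(K1K2)) = 1 / (1 + 10^+1.55 + 10^-0.25)
   = 1 / (1 + 35.481 + 0.56234) = 1/37.044 = 0.02700
[CO3²⁻] = α₂ × DIC = 0.02700 × 0.857 = 0.02313 mmol/kg
Ksp = 10^(−6.37) = 4.266×10^-7
Ω = [Ca²⁺][CO3²⁻]/Ksp = (6.04×10^-3)(2.313×10^-5) / 4.266×10^-7 = 0.328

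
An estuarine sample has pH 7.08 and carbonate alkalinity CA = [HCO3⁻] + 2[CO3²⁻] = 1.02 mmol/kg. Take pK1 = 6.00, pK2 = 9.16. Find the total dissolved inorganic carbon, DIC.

CA = [HCO3⁻] + 2[CO3²⁻] = (α₁ + 2α₂)·DIC
At pH 7.08: [H⁺]/K1 = 10^-1.08 = 0.083176, K2/[H⁺] = 10^-2.08 = 0.0083176
α₁ = 1/(1 + 0.083176 + 0.0083176) = 1/1.0915 = 0.9162; α₂ = α₁·K2/[H⁺] = 0.007620
α₁ + 2α₂ = 0.9314
DIC = CA / (α₁ + 2α₂) = 1.02 / 0.9314 = 1.10 mmol/kg

DIC = 1.10 mmol/kg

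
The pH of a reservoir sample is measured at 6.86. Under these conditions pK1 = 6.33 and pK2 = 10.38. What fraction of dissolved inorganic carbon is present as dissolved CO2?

α₀ = 0.228

α₀ = 1 / (1 + K1/[H⁺] + K1K2/[H⁺]²) = 1 / (1 + 10^+0.53 + 10^-2.99)
   = 1 / (1 + 3.3884 + 0.0010233) = 1/4.3895 = 0.2278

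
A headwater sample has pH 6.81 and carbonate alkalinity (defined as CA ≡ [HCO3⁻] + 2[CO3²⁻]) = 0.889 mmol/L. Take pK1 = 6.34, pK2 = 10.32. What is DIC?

CA = [HCO3⁻] + 2[CO3²⁻] = (α₁ + 2α₂)·DIC
At pH 6.81: [H⁺]/K1 = 10^-0.47 = 0.33884, K2/[H⁺] = 10^-3.51 = 0.00030903
α₁ = 1/(1 + 0.33884 + 0.00030903) = 1/1.3392 = 0.7467; α₂ = α₁·K2/[H⁺] = 0.0002308
α₁ + 2α₂ = 0.7472
DIC = CA / (α₁ + 2α₂) = 0.889 / 0.7472 = 1.19 mmol/L

DIC = 1.19 mmol/L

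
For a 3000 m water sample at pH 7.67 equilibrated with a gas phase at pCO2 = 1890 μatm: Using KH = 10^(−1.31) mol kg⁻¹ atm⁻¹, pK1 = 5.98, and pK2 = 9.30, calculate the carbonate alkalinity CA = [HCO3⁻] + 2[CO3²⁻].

[CO2*] = KH · pCO2 = 10^(−1.31) × 1890×10^-6 = 9.257×10^-5 mol/kg
α₀ = 1/(1 + K1/[H⁺] + K1K2/[H⁺]²) = 1/(1 + 10^+1.69 + 10^+0.06) = 0.01956
DIC = [CO2*]/α₀ = 9.257×10^-5 / 0.01956 = 4.733 mmol/kg
CA = (α₁ + 2α₂)·DIC = (0.9580 + 2×0.02246) × 4.733 = 4.75 mmol/kg

CA = 4.75 mmol/kg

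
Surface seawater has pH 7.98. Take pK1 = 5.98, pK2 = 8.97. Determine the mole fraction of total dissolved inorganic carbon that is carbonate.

α₂ = 0.0920

α₂ = 1 / (1 + [H⁺]/K2 + [H⁺]²/(K1K2)) = 1 / (1 + 10^+0.99 + 10^-1.01)
   = 1 / (1 + 9.7724 + 0.097724) = 1/10.870 = 0.09200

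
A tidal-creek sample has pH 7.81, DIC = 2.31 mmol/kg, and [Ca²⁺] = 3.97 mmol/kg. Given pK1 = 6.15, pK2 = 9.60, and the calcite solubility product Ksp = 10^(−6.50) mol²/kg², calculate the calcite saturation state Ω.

α₂ = 1 / (1 + [H⁺]/K2 + [H⁺]²/(K1K2)) = 1 / (1 + 10^+1.79 + 10^+0.13)
   = 1 / (1 + 61.660 + 1.3490) = 1/64.008 = 0.01562
[CO3²⁻] = α₂ × DIC = 0.01562 × 2.31 = 0.03609 mmol/kg
Ksp = 10^(−6.50) = 3.162×10^-7
Ω = [Ca²⁺][CO3²⁻]/Ksp = (3.97×10^-3)(3.609×10^-5) / 3.162×10^-7 = 0.453

Ω = 0.453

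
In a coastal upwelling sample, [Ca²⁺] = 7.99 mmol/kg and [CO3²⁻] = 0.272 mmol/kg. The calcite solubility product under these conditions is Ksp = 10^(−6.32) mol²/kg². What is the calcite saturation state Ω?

Ω = 4.54

Ksp = 10^(−6.32) = 4.786×10^-7
Ω = [Ca²⁺][CO3²⁻]/Ksp = (7.99×10^-3)(0.272×10^-3) / 4.786×10^-7 = 4.54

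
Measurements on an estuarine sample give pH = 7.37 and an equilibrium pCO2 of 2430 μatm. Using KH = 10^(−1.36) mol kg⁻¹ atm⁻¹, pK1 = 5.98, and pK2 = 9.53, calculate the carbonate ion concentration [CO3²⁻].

[CO2*] = KH · pCO2 = 10^(−1.36) × 2430×10^-6 = 1.061×10^-4 mol/kg
α₀ = 1/(1 + K1/[H⁺] + K1K2/[H⁺]²) = 1/(1 + 10^+1.39 + 10^-0.77) = 0.03888
DIC = [CO2*]/α₀ = 1.061×10^-4 / 0.03888 = 2.728 mmol/kg
[CO3²⁻] = α₂·DIC; α₂ = 0.006604, so [CO3²⁻] = 0.006604 × 2.728 = 0.0180 mmol/kg = 18.0 μmol/kg

[CO3²⁻] = 18.0 μmol/kg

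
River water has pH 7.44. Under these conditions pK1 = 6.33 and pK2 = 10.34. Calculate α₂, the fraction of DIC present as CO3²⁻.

α₂ = 0.00117

α₂ = 1 / (1 + [H⁺]/K2 + [H⁺]²/(K1K2)) = 1 / (1 + 10^+2.90 + 10^+1.79)
   = 1 / (1 + 794.33 + 61.660) = 1/856.99 = 0.001167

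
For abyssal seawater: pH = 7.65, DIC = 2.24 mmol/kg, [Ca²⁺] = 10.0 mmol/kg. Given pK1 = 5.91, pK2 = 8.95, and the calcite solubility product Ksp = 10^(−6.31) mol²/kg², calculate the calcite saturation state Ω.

Ω = 2.15

α₂ = 1 / (1 + [H⁺]/K2 + [H⁺]²/(K1K2)) = 1 / (1 + 10^+1.30 + 10^-0.44)
   = 1 / (1 + 19.953 + 0.36308) = 1/21.316 = 0.04691
[CO3²⁻] = α₂ × DIC = 0.04691 × 2.24 = 0.1051 mmol/kg
Ksp = 10^(−6.31) = 4.898×10^-7
Ω = [Ca²⁺][CO3²⁻]/Ksp = (10.0×10^-3)(1.051×10^-4) / 4.898×10^-7 = 2.15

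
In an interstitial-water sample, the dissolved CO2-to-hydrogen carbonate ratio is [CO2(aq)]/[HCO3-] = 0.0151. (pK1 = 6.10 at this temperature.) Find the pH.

pH = 7.92

From K1 = [H⁺][HCO3-]/[CO2(aq)]:  pH = pK1 − log₁₀([CO2(aq)]/[HCO3-])
log₁₀(0.0151) = -1.821
pH = 6.10 − (-1.821) = 7.92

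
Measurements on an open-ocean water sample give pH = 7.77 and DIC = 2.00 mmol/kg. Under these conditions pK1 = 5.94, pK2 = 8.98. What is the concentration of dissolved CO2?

[CO2*] = 0.0275 mmol/kg

α₀ = 1 / (1 + K1/[H⁺] + K1K2/[H⁺]²) = 1 / (1 + 10^+1.83 + 10^+0.62)
   = 1 / (1 + 67.608 + 4.1687) = 1/72.777 = 0.01374
[CO2*] = α₀ × DIC = 0.01374 × 2.00 = 0.0275 mmol/kg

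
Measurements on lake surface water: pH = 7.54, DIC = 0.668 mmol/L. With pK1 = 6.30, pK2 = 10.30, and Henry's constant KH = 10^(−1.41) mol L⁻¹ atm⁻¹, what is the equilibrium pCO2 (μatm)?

α₀ = 1 / (1 + K1/[H⁺] + K1K2/[H⁺]²) = 1 / (1 + 10^+1.24 + 10^-1.52)
   = 1 / (1 + 17.378 + 0.030200) = 1/18.408 = 0.05432
[CO2*] = α₀ × DIC = 0.05432 × 0.668 = 0.03629 mmol/L
pCO2 = [CO2*]/KH = 3.629×10^-5 / 3.890×10^-2 = 933 μatm

pCO2 = 933 μatm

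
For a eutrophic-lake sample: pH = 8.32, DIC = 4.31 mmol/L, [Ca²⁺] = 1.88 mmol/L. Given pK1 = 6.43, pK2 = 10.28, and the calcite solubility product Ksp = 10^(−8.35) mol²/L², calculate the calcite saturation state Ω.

Ω = 19.4

α₂ = 1 / (1 + [H⁺]/K2 + [H⁺]²/(K1K2)) = 1 / (1 + 10^+1.96 + 10^+0.07)
   = 1 / (1 + 91.201 + 1.1749) = 1/93.376 = 0.01071
[CO3²⁻] = α₂ × DIC = 0.01071 × 4.31 = 0.04616 mmol/L
Ksp = 10^(−8.35) = 4.467×10^-9
Ω = [Ca²⁺][CO3²⁻]/Ksp = (1.88×10^-3)(4.616×10^-5) / 4.467×10^-9 = 19.4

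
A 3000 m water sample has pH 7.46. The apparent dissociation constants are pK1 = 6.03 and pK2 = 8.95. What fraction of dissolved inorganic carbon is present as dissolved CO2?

α₀ = 0.0347

α₀ = 1 / (1 + K1/[H⁺] + K1K2/[H⁺]²) = 1 / (1 + 10^+1.43 + 10^-0.06)
   = 1 / (1 + 26.915 + 0.87096) = 1/28.786 = 0.03474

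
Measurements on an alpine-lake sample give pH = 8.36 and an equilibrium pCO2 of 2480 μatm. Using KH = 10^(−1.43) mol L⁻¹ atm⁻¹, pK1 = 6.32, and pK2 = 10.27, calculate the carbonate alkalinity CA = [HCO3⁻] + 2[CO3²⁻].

CA = 10.4 mmol/L

[CO2*] = KH · pCO2 = 10^(−1.43) × 2480×10^-6 = 9.214×10^-5 mol/L
α₀ = 1/(1 + K1/[H⁺] + K1K2/[H⁺]²) = 1/(1 + 10^+2.04 + 10^+0.13) = 0.008929
DIC = [CO2*]/α₀ = 9.214×10^-5 / 0.008929 = 10.32 mmol/L
CA = (α₁ + 2α₂)·DIC = (0.9790 + 2×0.01204) × 10.32 = 10.4 mmol/L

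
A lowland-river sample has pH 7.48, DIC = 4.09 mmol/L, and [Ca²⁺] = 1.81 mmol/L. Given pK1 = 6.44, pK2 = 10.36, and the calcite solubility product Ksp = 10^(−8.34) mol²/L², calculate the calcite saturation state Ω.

α₂ = 1 / (1 + [H⁺]/K2 + [H⁺]²/(K1K2)) = 1 / (1 + 10^+2.88 + 10^+1.84)
   = 1 / (1 + 758.58 + 69.183) = 1/828.76 = 0.001207
[CO3²⁻] = α₂ × DIC = 0.001207 × 4.09 = 0.004935 mmol/L = 4.935 μmol/L
Ksp = 10^(−8.34) = 4.571×10^-9
Ω = [Ca²⁺][CO3²⁻]/Ksp = (1.81×10^-3)(4.935×10^-6) / 4.571×10^-9 = 1.95

Ω = 1.95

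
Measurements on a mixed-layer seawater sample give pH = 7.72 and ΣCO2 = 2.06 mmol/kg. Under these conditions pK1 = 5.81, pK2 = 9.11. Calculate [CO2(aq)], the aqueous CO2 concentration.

[CO2*] = 0.0241 mmol/kg

α₀ = 1 / (1 + K1/[H⁺] + K1K2/[H⁺]²) = 1 / (1 + 10^+1.91 + 10^+0.52)
   = 1 / (1 + 81.283 + 3.3113) = 1/85.594 = 0.01168
[CO2*] = α₀ × DIC = 0.01168 × 2.06 = 0.0241 mmol/kg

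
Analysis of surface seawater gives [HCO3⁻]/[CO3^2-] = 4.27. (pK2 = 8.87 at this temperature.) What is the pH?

pH = 8.24

From K2 = [H⁺][CO3^2-]/[HCO3⁻]:  pH = pK2 − log₁₀([HCO3⁻]/[CO3^2-])
log₁₀(4.27) = +0.630
pH = 8.87 − (+0.630) = 8.24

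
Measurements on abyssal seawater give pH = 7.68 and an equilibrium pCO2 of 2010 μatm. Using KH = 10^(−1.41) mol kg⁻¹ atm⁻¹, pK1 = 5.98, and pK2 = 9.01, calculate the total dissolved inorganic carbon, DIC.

DIC = 4.18 mmol/kg

[CO2*] = KH · pCO2 = 10^(−1.41) × 2010×10^-6 = 7.820×10^-5 mol/kg
α₀ = 1/(1 + K1/[H⁺] + K1K2/[H⁺]²) = 1/(1 + 10^+1.70 + 10^+0.37) = 0.01870
DIC = [CO2*]/α₀ = 7.820×10^-5 / 0.01870 = 4.18 mmol/kg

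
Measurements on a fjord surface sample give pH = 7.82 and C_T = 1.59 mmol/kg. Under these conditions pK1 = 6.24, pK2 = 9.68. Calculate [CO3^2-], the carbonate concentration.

[CO3²⁻] = 0.0211 mmol/kg

α₂ = 1 / (1 + [H⁺]/K2 + [H⁺]²/(K1K2)) = 1 / (1 + 10^+1.86 + 10^+0.28)
   = 1 / (1 + 72.444 + 1.9055) = 1/75.349 = 0.01327
[CO3²⁻] = α₂ × DIC = 0.01327 × 1.59 = 0.0211 mmol/kg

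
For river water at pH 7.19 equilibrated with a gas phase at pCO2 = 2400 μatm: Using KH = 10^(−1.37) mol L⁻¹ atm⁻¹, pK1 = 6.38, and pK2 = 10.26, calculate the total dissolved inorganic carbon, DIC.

DIC = 0.764 mmol/L

[CO2*] = KH · pCO2 = 10^(−1.37) × 2400×10^-6 = 1.024×10^-4 mol/L
α₀ = 1/(1 + K1/[H⁺] + K1K2/[H⁺]²) = 1/(1 + 10^+0.81 + 10^-2.26) = 0.1340
DIC = [CO2*]/α₀ = 1.024×10^-4 / 0.1340 = 0.764 mmol/L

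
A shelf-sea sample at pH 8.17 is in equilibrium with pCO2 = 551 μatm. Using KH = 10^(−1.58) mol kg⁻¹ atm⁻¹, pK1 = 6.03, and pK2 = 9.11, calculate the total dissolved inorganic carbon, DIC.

[CO2*] = KH · pCO2 = 10^(−1.58) × 551×10^-6 = 1.449×10^-5 mol/kg
α₀ = 1/(1 + K1/[H⁺] + K1K2/[H⁺]²) = 1/(1 + 10^+2.14 + 10^+1.20) = 0.006456
DIC = [CO2*]/α₀ = 1.449×10^-5 / 0.006456 = 2.24 mmol/kg

DIC = 2.24 mmol/kg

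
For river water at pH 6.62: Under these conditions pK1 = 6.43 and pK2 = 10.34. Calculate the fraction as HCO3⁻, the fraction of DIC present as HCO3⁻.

α₁ = 1 / (1 + [H⁺]/K1 + K2/[H⁺]) = 1 / (1 + 10^-0.19 + 10^-3.72)
   = 1 / (1 + 0.64565 + 0.00019055) = 1/1.6458 = 0.6076

α₁ = 0.608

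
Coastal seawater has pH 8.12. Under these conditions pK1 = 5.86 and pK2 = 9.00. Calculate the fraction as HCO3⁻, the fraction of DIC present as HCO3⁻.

α₁ = 1 / (1 + [H⁺]/K1 + K2/[H⁺]) = 1 / (1 + 10^-2.26 + 10^-0.88)
   = 1 / (1 + 0.0054954 + 0.13183) = 1/1.1373 = 0.8793

α₁ = 0.879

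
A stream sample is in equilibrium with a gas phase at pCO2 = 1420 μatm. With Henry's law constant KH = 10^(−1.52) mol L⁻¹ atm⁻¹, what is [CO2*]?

[CO2*] = 42.9 μmol/L

KH = 10^(−1.52) = 3.020×10^-2 mol L⁻¹ atm⁻¹
[CO2*] = KH · pCO2 = 3.020×10^-2 × 1420×10^-6 atm = 4.29×10^-5 mol/L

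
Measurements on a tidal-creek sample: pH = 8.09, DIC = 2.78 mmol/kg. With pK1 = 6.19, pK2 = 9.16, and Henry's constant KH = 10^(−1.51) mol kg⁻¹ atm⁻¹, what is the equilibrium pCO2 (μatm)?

α₀ = 1 / (1 + K1/[H⁺] + K1K2/[H⁺]²) = 1 / (1 + 10^+1.90 + 10^+0.83)
   = 1 / (1 + 79.433 + 6.7608) = 1/87.194 = 0.01147
[CO2*] = α₀ × DIC = 0.01147 × 2.78 = 0.03188 mmol/kg
pCO2 = [CO2*]/KH = 3.188×10^-5 / 3.090×10^-2 = 1030 μatm

pCO2 = 1030 μatm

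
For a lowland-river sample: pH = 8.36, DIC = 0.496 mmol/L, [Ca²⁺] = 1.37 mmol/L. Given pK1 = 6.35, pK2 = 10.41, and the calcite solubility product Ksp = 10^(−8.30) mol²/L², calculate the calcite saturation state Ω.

Ω = 1.19

α₂ = 1 / (1 + [H⁺]/K2 + [H⁺]²/(K1K2)) = 1 / (1 + 10^+2.05 + 10^+0.04)
   = 1 / (1 + 112.20 + 1.0965) = 1/114.30 = 0.008749
[CO3²⁻] = α₂ × DIC = 0.008749 × 0.496 = 0.004340 mmol/L = 4.340 μmol/L
Ksp = 10^(−8.30) = 5.012×10^-9
Ω = [Ca²⁺][CO3²⁻]/Ksp = (1.37×10^-3)(4.340×10^-6) / 5.012×10^-9 = 1.19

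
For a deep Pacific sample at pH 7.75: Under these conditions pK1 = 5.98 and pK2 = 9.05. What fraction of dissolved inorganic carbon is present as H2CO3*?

α₀ = 1 / (1 + K1/[H⁺] + K1K2/[H⁺]²) = 1 / (1 + 10^+1.77 + 10^+0.47)
   = 1 / (1 + 58.884 + 2.9512) = 1/62.836 = 0.01591

α₀ = 0.0159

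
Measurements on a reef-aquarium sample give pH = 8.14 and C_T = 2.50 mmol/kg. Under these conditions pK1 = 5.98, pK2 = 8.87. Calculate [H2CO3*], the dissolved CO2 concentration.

[CO2*] = 14.5 μmol/kg

α₀ = 1 / (1 + K1/[H⁺] + K1K2/[H⁺]²) = 1 / (1 + 10^+2.16 + 10^+1.43)
   = 1 / (1 + 144.54 + 26.915) = 1/172.46 = 0.005798
[CO2*] = α₀ × DIC = 0.005798 × 2.50 = 0.0145 mmol/kg = 14.5 μmol/kg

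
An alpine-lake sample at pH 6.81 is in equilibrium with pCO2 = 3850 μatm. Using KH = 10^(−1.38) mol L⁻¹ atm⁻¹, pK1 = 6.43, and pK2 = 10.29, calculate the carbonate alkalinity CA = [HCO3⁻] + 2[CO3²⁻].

[CO2*] = KH · pCO2 = 10^(−1.38) × 3850×10^-6 = 1.605×10^-4 mol/L
α₀ = 1/(1 + K1/[H⁺] + K1K2/[H⁺]²) = 1/(1 + 10^+0.38 + 10^-3.10) = 0.2941
DIC = [CO2*]/α₀ = 1.605×10^-4 / 0.2941 = 0.5456 mmol/L
CA = (α₁ + 2α₂)·DIC = (0.7056 + 2×0.0002337) × 0.5456 = 0.385 mmol/L

CA = 0.385 mmol/L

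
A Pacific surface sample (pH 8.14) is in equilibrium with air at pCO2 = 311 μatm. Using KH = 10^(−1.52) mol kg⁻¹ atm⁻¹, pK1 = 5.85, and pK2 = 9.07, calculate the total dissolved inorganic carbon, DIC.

DIC = 2.06 mmol/kg

[CO2*] = KH · pCO2 = 10^(−1.52) × 311×10^-6 = 9.392×10^-6 mol/kg
α₀ = 1/(1 + K1/[H⁺] + K1K2/[H⁺]²) = 1/(1 + 10^+2.29 + 10^+1.36) = 0.004568
DIC = [CO2*]/α₀ = 9.392×10^-6 / 0.004568 = 2.06 mmol/kg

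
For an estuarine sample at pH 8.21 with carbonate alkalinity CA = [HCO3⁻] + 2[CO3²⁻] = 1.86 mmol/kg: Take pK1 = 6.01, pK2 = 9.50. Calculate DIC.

CA = [HCO3⁻] + 2[CO3²⁻] = (α₁ + 2α₂)·DIC
At pH 8.21: [H⁺]/K1 = 10^-2.20 = 0.0063096, K2/[H⁺] = 10^-1.29 = 0.051286
α₁ = 1/(1 + 0.0063096 + 0.051286) = 1/1.0576 = 0.9455; α₂ = α₁·K2/[H⁺] = 0.04849
α₁ + 2α₂ = 1.0425
DIC = CA / (α₁ + 2α₂) = 1.86 / 1.0425 = 1.78 mmol/kg

DIC = 1.78 mmol/kg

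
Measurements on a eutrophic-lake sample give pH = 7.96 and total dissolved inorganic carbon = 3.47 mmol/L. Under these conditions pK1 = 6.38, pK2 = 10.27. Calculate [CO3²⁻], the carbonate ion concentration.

[CO3²⁻] = 16.5 μmol/L

α₂ = 1 / (1 + [H⁺]/K2 + [H⁺]²/(K1K2)) = 1 / (1 + 10^+2.31 + 10^+0.73)
   = 1 / (1 + 204.17 + 5.3703) = 1/210.54 = 0.004750
[CO3²⁻] = α₂ × DIC = 0.004750 × 3.47 = 0.0165 mmol/L = 16.5 μmol/L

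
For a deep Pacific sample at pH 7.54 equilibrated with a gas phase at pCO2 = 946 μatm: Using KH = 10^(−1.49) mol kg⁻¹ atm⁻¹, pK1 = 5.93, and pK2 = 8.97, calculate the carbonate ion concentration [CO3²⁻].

[CO3²⁻] = 0.0463 mmol/kg

[CO2*] = KH · pCO2 = 10^(−1.49) × 946×10^-6 = 3.061×10^-5 mol/kg
α₀ = 1/(1 + K1/[H⁺] + K1K2/[H⁺]²) = 1/(1 + 10^+1.61 + 10^+0.18) = 0.02312
DIC = [CO2*]/α₀ = 3.061×10^-5 / 0.02312 = 1.324 mmol/kg
[CO3²⁻] = α₂·DIC; α₂ = 0.03499, so [CO3²⁻] = 0.03499 × 1.324 = 0.0463 mmol/kg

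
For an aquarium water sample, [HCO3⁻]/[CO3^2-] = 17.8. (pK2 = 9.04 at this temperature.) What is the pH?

From K2 = [H⁺][CO3^2-]/[HCO3⁻]:  pH = pK2 − log₁₀([HCO3⁻]/[CO3^2-])
log₁₀(17.8) = +1.250
pH = 9.04 − (+1.250) = 7.79

pH = 7.79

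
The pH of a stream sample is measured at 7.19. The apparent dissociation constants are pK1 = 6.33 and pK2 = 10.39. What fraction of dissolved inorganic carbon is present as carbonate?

α₂ = 1 / (1 + [H⁺]/K2 + [H⁺]²/(K1K2)) = 1 / (1 + 10^+3.20 + 10^+2.34)
   = 1 / (1 + 1584.9 + 218.78) = 1/1804.7 = 0.0005541

α₂ = 0.000554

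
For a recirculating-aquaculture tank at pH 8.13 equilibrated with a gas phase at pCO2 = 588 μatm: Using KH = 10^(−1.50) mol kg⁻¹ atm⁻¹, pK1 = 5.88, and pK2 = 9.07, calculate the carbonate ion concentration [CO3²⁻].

[CO2*] = KH · pCO2 = 10^(−1.50) × 588×10^-6 = 1.859×10^-5 mol/kg
α₀ = 1/(1 + K1/[H⁺] + K1K2/[H⁺]²) = 1/(1 + 10^+2.25 + 10^+1.31) = 0.005019
DIC = [CO2*]/α₀ = 1.859×10^-5 / 0.005019 = 3.705 mmol/kg
[CO3²⁻] = α₂·DIC; α₂ = 0.1025, so [CO3²⁻] = 0.1025 × 3.705 = 0.380 mmol/kg

[CO3²⁻] = 0.380 mmol/kg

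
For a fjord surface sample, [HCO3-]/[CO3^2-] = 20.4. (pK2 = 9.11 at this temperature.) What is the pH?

From K2 = [H⁺][CO3^2-]/[HCO3-]:  pH = pK2 − log₁₀([HCO3-]/[CO3^2-])
log₁₀(20.4) = +1.310
pH = 9.11 − (+1.310) = 7.80

pH = 7.80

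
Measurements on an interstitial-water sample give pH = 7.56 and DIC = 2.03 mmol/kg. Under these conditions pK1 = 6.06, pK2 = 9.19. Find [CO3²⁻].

α₂ = 1 / (1 + [H⁺]/K2 + [H⁺]²/(K1K2)) = 1 / (1 + 10^+1.63 + 10^+0.13)
   = 1 / (1 + 42.658 + 1.3490) = 1/45.007 = 0.02222
[CO3²⁻] = α₂ × DIC = 0.02222 × 2.03 = 0.0451 mmol/kg

[CO3²⁻] = 0.0451 mmol/kg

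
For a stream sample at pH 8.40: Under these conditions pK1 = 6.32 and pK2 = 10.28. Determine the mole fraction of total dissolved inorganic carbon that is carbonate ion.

α₂ = 1 / (1 + [H⁺]/K2 + [H⁺]²/(K1K2)) = 1 / (1 + 10^+1.88 + 10^-0.20)
   = 1 / (1 + 75.858 + 0.63096) = 1/77.489 = 0.01291

α₂ = 0.0129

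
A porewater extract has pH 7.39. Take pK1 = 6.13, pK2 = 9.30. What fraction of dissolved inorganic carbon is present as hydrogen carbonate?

α₁ = 1 / (1 + [H⁺]/K1 + K2/[H⁺]) = 1 / (1 + 10^-1.26 + 10^-1.91)
   = 1 / (1 + 0.054954 + 0.012303) = 1/1.0673 = 0.9370

α₁ = 0.937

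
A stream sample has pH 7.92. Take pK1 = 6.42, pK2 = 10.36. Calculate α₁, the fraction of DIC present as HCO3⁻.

α₁ = 0.966

α₁ = 1 / (1 + [H⁺]/K1 + K2/[H⁺]) = 1 / (1 + 10^-1.50 + 10^-2.44)
   = 1 / (1 + 0.031623 + 0.0036308) = 1/1.0353 = 0.9659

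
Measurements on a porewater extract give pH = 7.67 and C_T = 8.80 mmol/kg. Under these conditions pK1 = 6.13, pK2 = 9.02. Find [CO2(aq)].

[CO2*] = 0.236 mmol/kg

α₀ = 1 / (1 + K1/[H⁺] + K1K2/[H⁺]²) = 1 / (1 + 10^+1.54 + 10^+0.19)
   = 1 / (1 + 34.674 + 1.5488) = 1/37.223 = 0.02687
[CO2*] = α₀ × DIC = 0.02687 × 8.80 = 0.236 mmol/kg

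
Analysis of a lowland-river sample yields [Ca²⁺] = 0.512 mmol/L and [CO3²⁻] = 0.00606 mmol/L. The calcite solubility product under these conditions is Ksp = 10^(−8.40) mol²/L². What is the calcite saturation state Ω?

Ksp = 10^(−8.40) = 3.981×10^-9
Ω = [Ca²⁺][CO3²⁻]/Ksp = (0.512×10^-3)(0.00606×10^-3) / 3.981×10^-9 = 0.779

Ω = 0.779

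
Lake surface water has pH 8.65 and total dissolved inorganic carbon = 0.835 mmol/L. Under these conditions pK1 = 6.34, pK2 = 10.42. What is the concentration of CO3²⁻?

α₂ = 1 / (1 + [H⁺]/K2 + [H⁺]²/(K1K2)) = 1 / (1 + 10^+1.77 + 10^-0.54)
   = 1 / (1 + 58.884 + 0.28840) = 1/60.173 = 0.01662
[CO3²⁻] = α₂ × DIC = 0.01662 × 0.835 = 0.0139 mmol/L = 13.9 μmol/L

[CO3²⁻] = 13.9 μmol/L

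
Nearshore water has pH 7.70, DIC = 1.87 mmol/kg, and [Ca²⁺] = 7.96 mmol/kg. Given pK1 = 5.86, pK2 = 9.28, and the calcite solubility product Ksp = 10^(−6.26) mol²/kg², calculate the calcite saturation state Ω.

Ω = 0.685

α₂ = 1 / (1 + [H⁺]/K2 + [H⁺]²/(K1K2)) = 1 / (1 + 10^+1.58 + 10^-0.26)
   = 1 / (1 + 38.019 + 0.54954) = 1/39.568 = 0.02527
[CO3²⁻] = α₂ × DIC = 0.02527 × 1.87 = 0.04726 mmol/kg
Ksp = 10^(−6.26) = 5.495×10^-7
Ω = [Ca²⁺][CO3²⁻]/Ksp = (7.96×10^-3)(4.726×10^-5) / 5.495×10^-7 = 0.685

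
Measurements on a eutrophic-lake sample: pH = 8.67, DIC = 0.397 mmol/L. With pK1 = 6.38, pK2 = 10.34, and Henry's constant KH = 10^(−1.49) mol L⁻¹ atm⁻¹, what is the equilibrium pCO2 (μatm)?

α₀ = 1 / (1 + K1/[H⁺] + K1K2/[H⁺]²) = 1 / (1 + 10^+2.29 + 10^+0.62)
   = 1 / (1 + 194.98 + 4.1687) = 1/200.15 = 0.004996
[CO2*] = α₀ × DIC = 0.004996 × 0.397 = 0.001983 mmol/L = 1.983 μmol/L
pCO2 = [CO2*]/KH = 1.983×10^-6 / 3.236×10^-2 = 61.3 μatm

pCO2 = 61.3 μatm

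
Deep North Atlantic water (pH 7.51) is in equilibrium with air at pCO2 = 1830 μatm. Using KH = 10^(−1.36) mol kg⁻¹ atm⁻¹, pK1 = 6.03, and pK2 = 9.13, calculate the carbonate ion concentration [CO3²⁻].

[CO3²⁻] = 0.0579 mmol/kg

[CO2*] = KH · pCO2 = 10^(−1.36) × 1830×10^-6 = 7.988×10^-5 mol/kg
α₀ = 1/(1 + K1/[H⁺] + K1K2/[H⁺]²) = 1/(1 + 10^+1.48 + 10^-0.14) = 0.03132
DIC = [CO2*]/α₀ = 7.988×10^-5 / 0.03132 = 2.550 mmol/kg
[CO3²⁻] = α₂·DIC; α₂ = 0.02269, so [CO3²⁻] = 0.02269 × 2.550 = 0.0579 mmol/kg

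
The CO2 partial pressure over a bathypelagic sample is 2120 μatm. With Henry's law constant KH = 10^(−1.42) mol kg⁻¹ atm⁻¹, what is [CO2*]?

KH = 10^(−1.42) = 3.802×10^-2 mol kg⁻¹ atm⁻¹
[CO2*] = KH · pCO2 = 3.802×10^-2 × 2120×10^-6 atm = 8.06×10^-5 mol/kg

[CO2*] = 80.6 μmol/kg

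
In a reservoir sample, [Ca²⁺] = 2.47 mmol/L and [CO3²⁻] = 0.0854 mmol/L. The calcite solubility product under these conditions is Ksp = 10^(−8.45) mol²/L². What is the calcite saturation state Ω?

Ksp = 10^(−8.45) = 3.548×10^-9
Ω = [Ca²⁺][CO3²⁻]/Ksp = (2.47×10^-3)(0.0854×10^-3) / 3.548×10^-9 = 59.5

Ω = 59.5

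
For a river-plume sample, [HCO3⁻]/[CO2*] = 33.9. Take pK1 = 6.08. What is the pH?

pH = 7.61

From K1 = [H⁺][HCO3⁻]/[CO2*]:  pH = pK1 + log₁₀([HCO3⁻]/[CO2*])
log₁₀(33.9) = +1.530
pH = 6.08 + (+1.530) = 7.61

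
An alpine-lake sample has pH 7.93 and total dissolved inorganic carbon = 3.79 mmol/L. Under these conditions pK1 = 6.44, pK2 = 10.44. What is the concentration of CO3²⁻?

[CO3²⁻] = 11.3 μmol/L

α₂ = 1 / (1 + [H⁺]/K2 + [H⁺]²/(K1K2)) = 1 / (1 + 10^+2.51 + 10^+1.02)
   = 1 / (1 + 323.59 + 10.471) = 1/335.06 = 0.002984
[CO3²⁻] = α₂ × DIC = 0.002984 × 3.79 = 0.0113 mmol/L = 11.3 μmol/L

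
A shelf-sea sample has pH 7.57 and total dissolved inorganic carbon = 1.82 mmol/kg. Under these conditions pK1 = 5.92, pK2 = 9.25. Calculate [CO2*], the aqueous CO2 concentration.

α₀ = 1 / (1 + K1/[H⁺] + K1K2/[H⁺]²) = 1 / (1 + 10^+1.65 + 10^-0.03)
   = 1 / (1 + 44.668 + 0.93325) = 1/46.602 = 0.02146
[CO2*] = α₀ × DIC = 0.02146 × 1.82 = 0.0391 mmol/kg

[CO2*] = 0.0391 mmol/kg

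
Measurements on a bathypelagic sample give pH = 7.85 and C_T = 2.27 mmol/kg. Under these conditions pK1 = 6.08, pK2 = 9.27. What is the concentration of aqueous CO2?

α₀ = 1 / (1 + K1/[H⁺] + K1K2/[H⁺]²) = 1 / (1 + 10^+1.77 + 10^+0.35)
   = 1 / (1 + 58.884 + 2.2387) = 1/62.123 = 0.01610
[CO2*] = α₀ × DIC = 0.01610 × 2.27 = 0.0365 mmol/kg

[CO2*] = 0.0365 mmol/kg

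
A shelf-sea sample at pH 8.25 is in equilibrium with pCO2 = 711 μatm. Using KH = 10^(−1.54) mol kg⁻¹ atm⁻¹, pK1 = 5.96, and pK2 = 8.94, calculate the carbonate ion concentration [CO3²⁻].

[CO3²⁻] = 0.816 mmol/kg

[CO2*] = KH · pCO2 = 10^(−1.54) × 711×10^-6 = 2.051×10^-5 mol/kg
α₀ = 1/(1 + K1/[H⁺] + K1K2/[H⁺]²) = 1/(1 + 10^+2.29 + 10^+1.60) = 0.004241
DIC = [CO2*]/α₀ = 2.051×10^-5 / 0.004241 = 4.835 mmol/kg
[CO3²⁻] = α₂·DIC; α₂ = 0.1688, so [CO3²⁻] = 0.1688 × 4.835 = 0.816 mmol/kg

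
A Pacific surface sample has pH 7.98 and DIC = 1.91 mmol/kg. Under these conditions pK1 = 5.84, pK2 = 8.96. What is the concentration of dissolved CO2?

α₀ = 1 / (1 + K1/[H⁺] + K1K2/[H⁺]²) = 1 / (1 + 10^+2.14 + 10^+1.16)
   = 1 / (1 + 138.04 + 14.454) = 1/153.49 = 0.006515
[CO2*] = α₀ × DIC = 0.006515 × 1.91 = 0.0124 mmol/kg = 12.4 μmol/kg

[CO2*] = 12.4 μmol/kg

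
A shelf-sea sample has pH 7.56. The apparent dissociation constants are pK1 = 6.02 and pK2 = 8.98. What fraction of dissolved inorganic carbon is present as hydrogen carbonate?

α₁ = 1 / (1 + [H⁺]/K1 + K2/[H⁺]) = 1 / (1 + 10^-1.54 + 10^-1.42)
   = 1 / (1 + 0.028840 + 0.038019) = 1/1.0669 = 0.9373

α₁ = 0.937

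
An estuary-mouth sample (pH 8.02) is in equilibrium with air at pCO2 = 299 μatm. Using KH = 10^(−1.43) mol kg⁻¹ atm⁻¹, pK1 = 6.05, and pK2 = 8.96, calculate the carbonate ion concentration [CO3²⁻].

[CO3²⁻] = 0.119 mmol/kg

[CO2*] = KH · pCO2 = 10^(−1.43) × 299×10^-6 = 1.111×10^-5 mol/kg
α₀ = 1/(1 + K1/[H⁺] + K1K2/[H⁺]²) = 1/(1 + 10^+1.97 + 10^+1.03) = 0.009520
DIC = [CO2*]/α₀ = 1.111×10^-5 / 0.009520 = 1.167 mmol/kg
[CO3²⁻] = α₂·DIC; α₂ = 0.1020, so [CO3²⁻] = 0.1020 × 1.167 = 0.119 mmol/kg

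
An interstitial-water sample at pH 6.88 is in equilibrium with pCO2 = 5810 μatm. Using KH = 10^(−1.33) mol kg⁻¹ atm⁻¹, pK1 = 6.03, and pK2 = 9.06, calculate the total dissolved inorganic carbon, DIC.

DIC = 2.21 mmol/kg

[CO2*] = KH · pCO2 = 10^(−1.33) × 5810×10^-6 = 2.718×10^-4 mol/kg
α₀ = 1/(1 + K1/[H⁺] + K1K2/[H⁺]²) = 1/(1 + 10^+0.85 + 10^-1.33) = 0.1231
DIC = [CO2*]/α₀ = 2.718×10^-4 / 0.1231 = 2.21 mmol/kg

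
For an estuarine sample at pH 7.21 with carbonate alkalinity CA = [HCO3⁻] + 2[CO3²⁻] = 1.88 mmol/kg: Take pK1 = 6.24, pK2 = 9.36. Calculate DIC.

CA = [HCO3⁻] + 2[CO3²⁻] = (α₁ + 2α₂)·DIC
At pH 7.21: [H⁺]/K1 = 10^-0.97 = 0.10715, K2/[H⁺] = 10^-2.15 = 0.0070795
α₁ = 1/(1 + 0.10715 + 0.0070795) = 1/1.1142 = 0.8975; α₂ = α₁·K2/[H⁺] = 0.006354
α₁ + 2α₂ = 0.9102
DIC = CA / (α₁ + 2α₂) = 1.88 / 0.9102 = 2.07 mmol/kg

DIC = 2.07 mmol/kg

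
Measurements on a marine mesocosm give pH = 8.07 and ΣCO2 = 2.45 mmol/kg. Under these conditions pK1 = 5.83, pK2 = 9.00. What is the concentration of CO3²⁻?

[CO3²⁻] = 0.256 mmol/kg

α₂ = 1 / (1 + [H⁺]/K2 + [H⁺]²/(K1K2)) = 1 / (1 + 10^+0.93 + 10^-1.31)
   = 1 / (1 + 8.5114 + 0.048978) = 1/9.5604 = 0.1046
[CO3²⁻] = α₂ × DIC = 0.1046 × 2.45 = 0.256 mmol/kg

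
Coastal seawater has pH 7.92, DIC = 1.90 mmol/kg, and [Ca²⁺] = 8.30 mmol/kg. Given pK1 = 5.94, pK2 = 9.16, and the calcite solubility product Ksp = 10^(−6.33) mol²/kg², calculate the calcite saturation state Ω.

Ω = 1.82

α₂ = 1 / (1 + [H⁺]/K2 + [H⁺]²/(K1K2)) = 1 / (1 + 10^+1.24 + 10^-0.74)
   = 1 / (1 + 17.378 + 0.18197) = 1/18.560 = 0.05388
[CO3²⁻] = α₂ × DIC = 0.05388 × 1.90 = 0.1024 mmol/kg
Ksp = 10^(−6.33) = 4.677×10^-7
Ω = [Ca²⁺][CO3²⁻]/Ksp = (8.30×10^-3)(1.024×10^-4) / 4.677×10^-7 = 1.82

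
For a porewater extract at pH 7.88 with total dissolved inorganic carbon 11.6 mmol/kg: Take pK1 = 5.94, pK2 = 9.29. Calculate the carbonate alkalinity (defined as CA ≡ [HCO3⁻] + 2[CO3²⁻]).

CA = 11.9 mmol/kg

CA = [HCO3⁻] + 2[CO3²⁻] = (α₁ + 2α₂)·DIC
At pH 7.88: [H⁺]/K1 = 10^-1.94 = 0.011482, K2/[H⁺] = 10^-1.41 = 0.038905
α₁ = 1/(1 + 0.011482 + 0.038905) = 1/1.0504 = 0.9520; α₂ = α₁·K2/[H⁺] = 0.03704
α₁ + 2α₂ = 1.0261
CA = 1.0261 × 11.6 = 11.9 mmol/kg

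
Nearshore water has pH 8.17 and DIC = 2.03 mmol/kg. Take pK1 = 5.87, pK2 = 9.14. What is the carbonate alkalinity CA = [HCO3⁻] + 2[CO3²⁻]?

CA = 2.22 mmol/kg

CA = [HCO3⁻] + 2[CO3²⁻] = (α₁ + 2α₂)·DIC
At pH 8.17: [H⁺]/K1 = 10^-2.30 = 0.0050119, K2/[H⁺] = 10^-0.97 = 0.10715
α₁ = 1/(1 + 0.0050119 + 0.10715) = 1/1.1122 = 0.8991; α₂ = α₁·K2/[H⁺] = 0.09635
α₁ + 2α₂ = 1.0918
CA = 1.0918 × 2.03 = 2.22 mmol/kg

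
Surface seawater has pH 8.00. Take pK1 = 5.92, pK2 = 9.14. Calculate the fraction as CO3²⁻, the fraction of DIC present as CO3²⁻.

α₂ = 0.0670

α₂ = 1 / (1 + [H⁺]/K2 + [H⁺]²/(K1K2)) = 1 / (1 + 10^+1.14 + 10^-0.94)
   = 1 / (1 + 13.804 + 0.11482) = 1/14.919 = 0.06703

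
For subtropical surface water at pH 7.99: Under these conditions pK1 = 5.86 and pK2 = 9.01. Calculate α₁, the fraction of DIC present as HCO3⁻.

α₁ = 1 / (1 + [H⁺]/K1 + K2/[H⁺]) = 1 / (1 + 10^-2.13 + 10^-1.02)
   = 1 / (1 + 0.0074131 + 0.095499) = 1/1.1029 = 0.9067

α₁ = 0.907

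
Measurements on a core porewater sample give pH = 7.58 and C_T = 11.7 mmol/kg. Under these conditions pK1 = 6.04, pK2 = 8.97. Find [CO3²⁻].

[CO3²⁻] = 0.446 mmol/kg

α₂ = 1 / (1 + [H⁺]/K2 + [H⁺]²/(K1K2)) = 1 / (1 + 10^+1.39 + 10^-0.15)
   = 1 / (1 + 24.547 + 0.70795) = 1/26.255 = 0.03809
[CO3²⁻] = α₂ × DIC = 0.03809 × 11.7 = 0.446 mmol/kg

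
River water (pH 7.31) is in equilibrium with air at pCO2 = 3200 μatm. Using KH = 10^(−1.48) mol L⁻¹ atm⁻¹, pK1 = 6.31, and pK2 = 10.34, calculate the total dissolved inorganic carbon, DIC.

[CO2*] = KH · pCO2 = 10^(−1.48) × 3200×10^-6 = 1.060×10^-4 mol/L
α₀ = 1/(1 + K1/[H⁺] + K1K2/[H⁺]²) = 1/(1 + 10^+1.00 + 10^-2.03) = 0.09083
DIC = [CO2*]/α₀ = 1.060×10^-4 / 0.09083 = 1.17 mmol/L

DIC = 1.17 mmol/L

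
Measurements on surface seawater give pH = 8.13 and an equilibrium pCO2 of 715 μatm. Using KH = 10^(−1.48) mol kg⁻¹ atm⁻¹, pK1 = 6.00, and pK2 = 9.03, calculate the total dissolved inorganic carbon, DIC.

DIC = 3.62 mmol/kg

[CO2*] = KH · pCO2 = 10^(−1.48) × 715×10^-6 = 2.368×10^-5 mol/kg
α₀ = 1/(1 + K1/[H⁺] + K1K2/[H⁺]²) = 1/(1 + 10^+2.13 + 10^+1.23) = 0.006541
DIC = [CO2*]/α₀ = 2.368×10^-5 / 0.006541 = 3.62 mmol/kg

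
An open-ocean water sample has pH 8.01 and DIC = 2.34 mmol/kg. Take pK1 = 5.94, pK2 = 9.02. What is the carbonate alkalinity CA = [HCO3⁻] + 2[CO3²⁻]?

CA = 2.53 mmol/kg

CA = [HCO3⁻] + 2[CO3²⁻] = (α₁ + 2α₂)·DIC
At pH 8.01: [H⁺]/K1 = 10^-2.07 = 0.0085114, K2/[H⁺] = 10^-1.01 = 0.097724
α₁ = 1/(1 + 0.0085114 + 0.097724) = 1/1.1062 = 0.9040; α₂ = α₁·K2/[H⁺] = 0.08834
α₁ + 2α₂ = 1.0806
CA = 1.0806 × 2.34 = 2.53 mmol/kg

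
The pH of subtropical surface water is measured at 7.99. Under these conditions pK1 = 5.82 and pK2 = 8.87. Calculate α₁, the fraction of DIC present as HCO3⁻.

α₁ = 0.878

α₁ = 1 / (1 + [H⁺]/K1 + K2/[H⁺]) = 1 / (1 + 10^-2.17 + 10^-0.88)
   = 1 / (1 + 0.0067608 + 0.13183) = 1/1.1386 = 0.8783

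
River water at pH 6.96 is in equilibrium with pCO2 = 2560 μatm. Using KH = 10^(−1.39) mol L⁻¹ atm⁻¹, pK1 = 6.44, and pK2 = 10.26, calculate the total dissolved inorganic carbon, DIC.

DIC = 0.450 mmol/L

[CO2*] = KH · pCO2 = 10^(−1.39) × 2560×10^-6 = 1.043×10^-4 mol/L
α₀ = 1/(1 + K1/[H⁺] + K1K2/[H⁺]²) = 1/(1 + 10^+0.52 + 10^-2.78) = 0.2319
DIC = [CO2*]/α₀ = 1.043×10^-4 / 0.2319 = 0.450 mmol/L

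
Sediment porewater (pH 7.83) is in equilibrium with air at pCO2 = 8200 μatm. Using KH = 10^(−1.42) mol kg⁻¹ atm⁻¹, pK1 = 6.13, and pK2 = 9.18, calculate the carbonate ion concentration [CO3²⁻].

[CO2*] = KH · pCO2 = 10^(−1.42) × 8200×10^-6 = 3.118×10^-4 mol/kg
α₀ = 1/(1 + K1/[H⁺] + K1K2/[H⁺]²) = 1/(1 + 10^+1.70 + 10^+0.35) = 0.01874
DIC = [CO2*]/α₀ = 3.118×10^-4 / 0.01874 = 16.63 mmol/kg
[CO3²⁻] = α₂·DIC; α₂ = 0.04196, so [CO3²⁻] = 0.04196 × 16.63 = 0.698 mmol/kg

[CO3²⁻] = 0.698 mmol/kg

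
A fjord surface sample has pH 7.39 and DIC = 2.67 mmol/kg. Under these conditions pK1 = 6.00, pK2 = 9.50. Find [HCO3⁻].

α₁ = 1 / (1 + [H⁺]/K1 + K2/[H⁺]) = 1 / (1 + 10^-1.39 + 10^-2.11)
   = 1 / (1 + 0.040738 + 0.0077625) = 1/1.0485 = 0.9537
[HCO3⁻] = α₁ × DIC = 0.9537 × 2.67 = 2.55 mmol/kg

[HCO3⁻] = 2.55 mmol/kg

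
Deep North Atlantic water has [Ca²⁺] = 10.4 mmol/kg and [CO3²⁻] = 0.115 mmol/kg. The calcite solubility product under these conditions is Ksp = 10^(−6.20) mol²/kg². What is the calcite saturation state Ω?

Ksp = 10^(−6.20) = 6.310×10^-7
Ω = [Ca²⁺][CO3²⁻]/Ksp = (10.4×10^-3)(0.115×10^-3) / 6.310×10^-7 = 1.90

Ω = 1.90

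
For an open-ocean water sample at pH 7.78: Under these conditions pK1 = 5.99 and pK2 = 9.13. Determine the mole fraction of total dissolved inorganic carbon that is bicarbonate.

α₁ = 0.943

α₁ = 1 / (1 + [H⁺]/K1 + K2/[H⁺]) = 1 / (1 + 10^-1.79 + 10^-1.35)
   = 1 / (1 + 0.016218 + 0.044668) = 1/1.0609 = 0.9426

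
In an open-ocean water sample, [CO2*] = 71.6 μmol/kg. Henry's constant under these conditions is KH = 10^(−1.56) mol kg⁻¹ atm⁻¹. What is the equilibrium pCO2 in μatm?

KH = 10^(−1.56) = 2.754×10^-2 mol kg⁻¹ atm⁻¹
pCO2 = [CO2*]/KH = 71.6×10^-6 / 2.754×10^-2 = 2.60×10^-3 atm = 2600 μatm

pCO2 = 2600 μatm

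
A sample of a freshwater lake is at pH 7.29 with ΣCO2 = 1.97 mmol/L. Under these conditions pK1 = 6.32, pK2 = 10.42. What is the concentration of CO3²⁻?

[CO3²⁻] = 1.32 μmol/L

α₂ = 1 / (1 + [H⁺]/K2 + [H⁺]²/(K1K2)) = 1 / (1 + 10^+3.13 + 10^+2.16)
   = 1 / (1 + 1349.0 + 144.54) = 1/1494.5 = 0.0006691
[CO3²⁻] = α₂ × DIC = 0.0006691 × 1.97 = 0.00132 mmol/L = 1.32 μmol/L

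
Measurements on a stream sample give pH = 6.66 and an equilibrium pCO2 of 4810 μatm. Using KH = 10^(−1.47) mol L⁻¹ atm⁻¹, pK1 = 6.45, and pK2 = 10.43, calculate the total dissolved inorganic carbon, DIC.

[CO2*] = KH · pCO2 = 10^(−1.47) × 4810×10^-6 = 1.630×10^-4 mol/L
α₀ = 1/(1 + K1/[H⁺] + K1K2/[H⁺]²) = 1/(1 + 10^+0.21 + 10^-3.56) = 0.3814
DIC = [CO2*]/α₀ = 1.630×10^-4 / 0.3814 = 0.427 mmol/L

DIC = 0.427 mmol/L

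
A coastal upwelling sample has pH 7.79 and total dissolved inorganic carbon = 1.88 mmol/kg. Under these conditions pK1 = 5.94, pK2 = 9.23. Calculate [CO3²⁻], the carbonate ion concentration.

α₂ = 1 / (1 + [H⁺]/K2 + [H⁺]²/(K1K2)) = 1 / (1 + 10^+1.44 + 10^-0.41)
   = 1 / (1 + 27.542 + 0.38905) = 1/28.931 = 0.03456
[CO3²⁻] = α₂ × DIC = 0.03456 × 1.88 = 0.0650 mmol/kg

[CO3²⁻] = 0.0650 mmol/kg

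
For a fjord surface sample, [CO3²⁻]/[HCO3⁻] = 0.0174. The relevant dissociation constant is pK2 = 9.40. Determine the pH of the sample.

From K2 = [H⁺][CO3²⁻]/[HCO3⁻]:  pH = pK2 + log₁₀([CO3²⁻]/[HCO3⁻])
log₁₀(0.0174) = -1.759
pH = 9.40 + (-1.759) = 7.64

pH = 7.64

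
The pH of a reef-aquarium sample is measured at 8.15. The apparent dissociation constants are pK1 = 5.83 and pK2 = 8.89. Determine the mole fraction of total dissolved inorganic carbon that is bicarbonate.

α₁ = 0.843

α₁ = 1 / (1 + [H⁺]/K1 + K2/[H⁺]) = 1 / (1 + 10^-2.32 + 10^-0.74)
   = 1 / (1 + 0.0047863 + 0.18197) = 1/1.1868 = 0.8426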